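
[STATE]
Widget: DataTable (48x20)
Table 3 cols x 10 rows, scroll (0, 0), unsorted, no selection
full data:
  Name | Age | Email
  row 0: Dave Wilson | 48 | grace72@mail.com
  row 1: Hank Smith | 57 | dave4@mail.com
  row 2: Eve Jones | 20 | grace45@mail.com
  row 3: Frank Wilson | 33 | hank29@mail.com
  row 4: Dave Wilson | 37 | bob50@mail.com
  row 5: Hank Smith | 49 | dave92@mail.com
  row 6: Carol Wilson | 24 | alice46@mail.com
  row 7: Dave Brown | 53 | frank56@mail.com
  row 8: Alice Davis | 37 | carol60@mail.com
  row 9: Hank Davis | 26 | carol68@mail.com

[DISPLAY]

Name        │Age│Email                          
────────────┼───┼────────────────               
Dave Wilson │48 │grace72@mail.com               
Hank Smith  │57 │dave4@mail.com                 
Eve Jones   │20 │grace45@mail.com               
Frank Wilson│33 │hank29@mail.com                
Dave Wilson │37 │bob50@mail.com                 
Hank Smith  │49 │dave92@mail.com                
Carol Wilson│24 │alice46@mail.com               
Dave Brown  │53 │frank56@mail.com               
Alice Davis │37 │carol60@mail.com               
Hank Davis  │26 │carol68@mail.com               
                                                
                                                
                                                
                                                
                                                
                                                
                                                
                                                


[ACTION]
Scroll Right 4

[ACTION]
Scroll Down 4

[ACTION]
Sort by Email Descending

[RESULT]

Name        │Age│Email          ▼               
────────────┼───┼────────────────               
Frank Wilson│33 │hank29@mail.com                
Dave Wilson │48 │grace72@mail.com               
Eve Jones   │20 │grace45@mail.com               
Dave Brown  │53 │frank56@mail.com               
Hank Smith  │49 │dave92@mail.com                
Hank Smith  │57 │dave4@mail.com                 
Hank Davis  │26 │carol68@mail.com               
Alice Davis │37 │carol60@mail.com               
Dave Wilson │37 │bob50@mail.com                 
Carol Wilson│24 │alice46@mail.com               
                                                
                                                
                                                
                                                
                                                
                                                
                                                
                                                


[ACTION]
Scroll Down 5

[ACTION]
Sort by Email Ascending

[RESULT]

Name        │Age│Email          ▲               
────────────┼───┼────────────────               
Carol Wilson│24 │alice46@mail.com               
Dave Wilson │37 │bob50@mail.com                 
Alice Davis │37 │carol60@mail.com               
Hank Davis  │26 │carol68@mail.com               
Hank Smith  │57 │dave4@mail.com                 
Hank Smith  │49 │dave92@mail.com                
Dave Brown  │53 │frank56@mail.com               
Eve Jones   │20 │grace45@mail.com               
Dave Wilson │48 │grace72@mail.com               
Frank Wilson│33 │hank29@mail.com                
                                                
                                                
                                                
                                                
                                                
                                                
                                                
                                                


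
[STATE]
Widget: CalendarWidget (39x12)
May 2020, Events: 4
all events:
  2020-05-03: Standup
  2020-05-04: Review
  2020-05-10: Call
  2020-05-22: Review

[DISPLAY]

                May 2020               
Mo Tu We Th Fr Sa Su                   
             1  2  3*                  
 4*  5  6  7  8  9 10*                 
11 12 13 14 15 16 17                   
18 19 20 21 22* 23 24                  
25 26 27 28 29 30 31                   
                                       
                                       
                                       
                                       
                                       


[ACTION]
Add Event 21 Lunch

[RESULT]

                May 2020               
Mo Tu We Th Fr Sa Su                   
             1  2  3*                  
 4*  5  6  7  8  9 10*                 
11 12 13 14 15 16 17                   
18 19 20 21* 22* 23 24                 
25 26 27 28 29 30 31                   
                                       
                                       
                                       
                                       
                                       


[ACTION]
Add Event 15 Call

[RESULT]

                May 2020               
Mo Tu We Th Fr Sa Su                   
             1  2  3*                  
 4*  5  6  7  8  9 10*                 
11 12 13 14 15* 16 17                  
18 19 20 21* 22* 23 24                 
25 26 27 28 29 30 31                   
                                       
                                       
                                       
                                       
                                       


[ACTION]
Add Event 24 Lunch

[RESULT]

                May 2020               
Mo Tu We Th Fr Sa Su                   
             1  2  3*                  
 4*  5  6  7  8  9 10*                 
11 12 13 14 15* 16 17                  
18 19 20 21* 22* 23 24*                
25 26 27 28 29 30 31                   
                                       
                                       
                                       
                                       
                                       


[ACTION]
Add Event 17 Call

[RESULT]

                May 2020               
Mo Tu We Th Fr Sa Su                   
             1  2  3*                  
 4*  5  6  7  8  9 10*                 
11 12 13 14 15* 16 17*                 
18 19 20 21* 22* 23 24*                
25 26 27 28 29 30 31                   
                                       
                                       
                                       
                                       
                                       


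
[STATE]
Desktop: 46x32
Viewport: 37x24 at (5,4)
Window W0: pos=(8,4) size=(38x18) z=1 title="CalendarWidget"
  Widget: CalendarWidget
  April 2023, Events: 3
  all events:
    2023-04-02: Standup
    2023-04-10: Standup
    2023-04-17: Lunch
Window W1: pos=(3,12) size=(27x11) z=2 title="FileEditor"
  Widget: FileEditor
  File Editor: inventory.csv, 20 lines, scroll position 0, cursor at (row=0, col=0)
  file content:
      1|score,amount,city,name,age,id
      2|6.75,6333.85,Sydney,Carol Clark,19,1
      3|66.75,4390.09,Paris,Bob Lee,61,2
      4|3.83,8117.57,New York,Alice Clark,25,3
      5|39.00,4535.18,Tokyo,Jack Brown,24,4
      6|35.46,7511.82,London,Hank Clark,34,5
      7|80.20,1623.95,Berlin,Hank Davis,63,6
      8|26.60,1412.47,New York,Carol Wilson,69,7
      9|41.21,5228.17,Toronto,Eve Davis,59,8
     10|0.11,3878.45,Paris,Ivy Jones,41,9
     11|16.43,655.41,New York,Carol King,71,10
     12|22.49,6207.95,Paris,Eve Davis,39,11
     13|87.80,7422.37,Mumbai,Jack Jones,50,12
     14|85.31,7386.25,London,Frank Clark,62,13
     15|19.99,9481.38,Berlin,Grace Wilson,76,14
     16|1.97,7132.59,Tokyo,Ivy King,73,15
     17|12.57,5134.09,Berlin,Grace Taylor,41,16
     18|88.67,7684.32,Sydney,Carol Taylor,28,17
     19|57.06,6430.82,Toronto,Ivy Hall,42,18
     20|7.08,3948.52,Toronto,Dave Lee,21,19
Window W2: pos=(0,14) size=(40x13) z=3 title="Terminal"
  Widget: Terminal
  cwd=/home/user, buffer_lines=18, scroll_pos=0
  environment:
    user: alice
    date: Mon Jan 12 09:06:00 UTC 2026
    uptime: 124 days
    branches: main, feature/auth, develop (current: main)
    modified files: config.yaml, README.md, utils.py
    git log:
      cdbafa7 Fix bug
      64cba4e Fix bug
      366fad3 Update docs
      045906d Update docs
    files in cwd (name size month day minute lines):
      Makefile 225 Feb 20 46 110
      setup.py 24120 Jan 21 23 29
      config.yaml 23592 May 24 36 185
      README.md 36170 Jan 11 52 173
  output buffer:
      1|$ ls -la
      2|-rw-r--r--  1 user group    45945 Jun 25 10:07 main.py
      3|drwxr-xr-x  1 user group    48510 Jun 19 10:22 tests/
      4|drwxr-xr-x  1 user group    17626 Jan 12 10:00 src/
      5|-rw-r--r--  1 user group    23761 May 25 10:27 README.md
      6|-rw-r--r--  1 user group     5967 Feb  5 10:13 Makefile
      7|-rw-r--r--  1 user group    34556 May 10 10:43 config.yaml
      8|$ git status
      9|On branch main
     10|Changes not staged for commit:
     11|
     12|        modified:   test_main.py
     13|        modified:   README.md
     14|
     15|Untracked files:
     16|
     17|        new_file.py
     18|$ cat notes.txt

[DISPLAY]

   ┏━━━━━━━━━━━━━━━━━━━━━━━━━━━━━━━━━
   ┃ CalendarWidget                  
   ┠─────────────────────────────────
   ┃             April 2023          
   ┃Mo Tu We Th Fr Sa Su             
   ┃                1  2*            
   ┃ 3  4  5  6  7  8  9             
   ┃10* 11 12 13 14 15 16            
━━━━━━━━━━━━━━━━━━━━━━━━┓            
FileEditor              ┃            
━━━━━━━━━━━━━━━━━━━━━━━━━━━━━━━━━━┓  
minal                             ┃  
──────────────────────────────────┨  
 -la                              ┃  
r--r--  1 user group    45945 Jun ┃  
r-xr-x  1 user group    48510 Jun ┃  
r-xr-x  1 user group    17626 Jan ┃  
r--r--  1 user group    23761 May ┃━━
r--r--  1 user group     5967 Feb ┃  
r--r--  1 user group    34556 May ┃  
t status                          ┃  
ranch main                        ┃  
━━━━━━━━━━━━━━━━━━━━━━━━━━━━━━━━━━┛  
                                     


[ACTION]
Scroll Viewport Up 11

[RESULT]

                                     
                                     
                                     
                                     
   ┏━━━━━━━━━━━━━━━━━━━━━━━━━━━━━━━━━
   ┃ CalendarWidget                  
   ┠─────────────────────────────────
   ┃             April 2023          
   ┃Mo Tu We Th Fr Sa Su             
   ┃                1  2*            
   ┃ 3  4  5  6  7  8  9             
   ┃10* 11 12 13 14 15 16            
━━━━━━━━━━━━━━━━━━━━━━━━┓            
FileEditor              ┃            
━━━━━━━━━━━━━━━━━━━━━━━━━━━━━━━━━━┓  
minal                             ┃  
──────────────────────────────────┨  
 -la                              ┃  
r--r--  1 user group    45945 Jun ┃  
r-xr-x  1 user group    48510 Jun ┃  
r-xr-x  1 user group    17626 Jan ┃  
r--r--  1 user group    23761 May ┃━━
r--r--  1 user group     5967 Feb ┃  
r--r--  1 user group    34556 May ┃  


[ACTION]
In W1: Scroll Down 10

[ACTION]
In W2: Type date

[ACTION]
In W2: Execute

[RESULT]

                                     
                                     
                                     
                                     
   ┏━━━━━━━━━━━━━━━━━━━━━━━━━━━━━━━━━
   ┃ CalendarWidget                  
   ┠─────────────────────────────────
   ┃             April 2023          
   ┃Mo Tu We Th Fr Sa Su             
   ┃                1  2*            
   ┃ 3  4  5  6  7  8  9             
   ┃10* 11 12 13 14 15 16            
━━━━━━━━━━━━━━━━━━━━━━━━┓            
FileEditor              ┃            
━━━━━━━━━━━━━━━━━━━━━━━━━━━━━━━━━━┓  
minal                             ┃  
──────────────────────────────────┨  
    modified:   README.md         ┃  
                                  ┃  
acked files:                      ┃  
                                  ┃  
    new_file.py                   ┃━━
t notes.txt                       ┃  
te                                ┃  


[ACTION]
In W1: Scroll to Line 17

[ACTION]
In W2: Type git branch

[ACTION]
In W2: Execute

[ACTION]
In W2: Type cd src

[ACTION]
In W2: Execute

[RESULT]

                                     
                                     
                                     
                                     
   ┏━━━━━━━━━━━━━━━━━━━━━━━━━━━━━━━━━
   ┃ CalendarWidget                  
   ┠─────────────────────────────────
   ┃             April 2023          
   ┃Mo Tu We Th Fr Sa Su             
   ┃                1  2*            
   ┃ 3  4  5  6  7  8  9             
   ┃10* 11 12 13 14 15 16            
━━━━━━━━━━━━━━━━━━━━━━━━┓            
FileEditor              ┃            
━━━━━━━━━━━━━━━━━━━━━━━━━━━━━━━━━━┓  
minal                             ┃  
──────────────────────────────────┨  
te                                ┃  
Jan 12 09:06:00 UTC 2026          ┃  
t branch                          ┃  
in                                ┃  
ature/auth                        ┃━━
velop                             ┃  
 src                              ┃  


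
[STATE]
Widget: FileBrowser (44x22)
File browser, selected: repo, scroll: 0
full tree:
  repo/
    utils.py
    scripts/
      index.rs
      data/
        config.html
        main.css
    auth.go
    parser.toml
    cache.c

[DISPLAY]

> [-] repo/                                 
    utils.py                                
    [+] scripts/                            
    auth.go                                 
    parser.toml                             
    cache.c                                 
                                            
                                            
                                            
                                            
                                            
                                            
                                            
                                            
                                            
                                            
                                            
                                            
                                            
                                            
                                            
                                            


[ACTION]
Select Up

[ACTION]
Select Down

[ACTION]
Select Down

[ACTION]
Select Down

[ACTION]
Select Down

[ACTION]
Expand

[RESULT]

  [-] repo/                                 
    utils.py                                
    [+] scripts/                            
    auth.go                                 
  > parser.toml                             
    cache.c                                 
                                            
                                            
                                            
                                            
                                            
                                            
                                            
                                            
                                            
                                            
                                            
                                            
                                            
                                            
                                            
                                            


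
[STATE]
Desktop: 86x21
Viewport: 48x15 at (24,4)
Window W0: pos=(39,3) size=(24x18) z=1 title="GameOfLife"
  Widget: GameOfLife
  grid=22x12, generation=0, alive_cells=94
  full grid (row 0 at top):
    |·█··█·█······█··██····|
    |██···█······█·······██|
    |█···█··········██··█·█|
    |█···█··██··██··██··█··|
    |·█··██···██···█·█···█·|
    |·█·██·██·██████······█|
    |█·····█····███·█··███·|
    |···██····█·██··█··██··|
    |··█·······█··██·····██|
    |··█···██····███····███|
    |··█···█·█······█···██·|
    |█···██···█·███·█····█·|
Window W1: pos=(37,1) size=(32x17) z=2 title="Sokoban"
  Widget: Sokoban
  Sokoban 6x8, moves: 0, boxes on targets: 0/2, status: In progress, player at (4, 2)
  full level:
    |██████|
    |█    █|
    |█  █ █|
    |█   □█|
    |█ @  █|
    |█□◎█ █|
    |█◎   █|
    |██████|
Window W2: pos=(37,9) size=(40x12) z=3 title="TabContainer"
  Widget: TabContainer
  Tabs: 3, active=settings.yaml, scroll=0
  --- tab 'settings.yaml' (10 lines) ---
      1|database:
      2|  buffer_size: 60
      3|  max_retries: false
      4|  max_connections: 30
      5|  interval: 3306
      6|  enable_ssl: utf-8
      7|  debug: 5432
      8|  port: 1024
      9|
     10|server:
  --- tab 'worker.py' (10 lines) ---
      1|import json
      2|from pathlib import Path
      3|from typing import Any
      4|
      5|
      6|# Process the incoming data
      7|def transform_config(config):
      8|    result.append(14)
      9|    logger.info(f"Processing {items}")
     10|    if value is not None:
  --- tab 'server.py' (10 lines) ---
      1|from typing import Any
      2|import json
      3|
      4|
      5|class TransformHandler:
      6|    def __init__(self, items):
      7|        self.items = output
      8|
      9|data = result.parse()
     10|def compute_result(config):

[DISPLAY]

             ┃██████                        ┃   
             ┃█    █                        ┃   
             ┃█  █ █                        ┃   
             ┃█   □█                        ┃   
             ┃█ @  █                        ┃   
             ┏━━━━━━━━━━━━━━━━━━━━━━━━━━━━━━━━━━
             ┃ TabContainer                     
             ┠──────────────────────────────────
             ┃[settings.yaml]│ worker.py │ serve
             ┃──────────────────────────────────
             ┃database:                         
             ┃  buffer_size: 60                 
             ┃  max_retries: false              
             ┃  max_connections: 30             
             ┃  interval: 3306                  


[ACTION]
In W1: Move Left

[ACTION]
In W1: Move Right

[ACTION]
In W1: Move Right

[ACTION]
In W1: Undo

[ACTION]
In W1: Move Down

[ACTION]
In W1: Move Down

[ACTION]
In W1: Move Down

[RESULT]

             ┃██████                        ┃   
             ┃█    █                        ┃   
             ┃█  █ █                        ┃   
             ┃█   □█                        ┃   
             ┃█    █                        ┃   
             ┏━━━━━━━━━━━━━━━━━━━━━━━━━━━━━━━━━━
             ┃ TabContainer                     
             ┠──────────────────────────────────
             ┃[settings.yaml]│ worker.py │ serve
             ┃──────────────────────────────────
             ┃database:                         
             ┃  buffer_size: 60                 
             ┃  max_retries: false              
             ┃  max_connections: 30             
             ┃  interval: 3306                  


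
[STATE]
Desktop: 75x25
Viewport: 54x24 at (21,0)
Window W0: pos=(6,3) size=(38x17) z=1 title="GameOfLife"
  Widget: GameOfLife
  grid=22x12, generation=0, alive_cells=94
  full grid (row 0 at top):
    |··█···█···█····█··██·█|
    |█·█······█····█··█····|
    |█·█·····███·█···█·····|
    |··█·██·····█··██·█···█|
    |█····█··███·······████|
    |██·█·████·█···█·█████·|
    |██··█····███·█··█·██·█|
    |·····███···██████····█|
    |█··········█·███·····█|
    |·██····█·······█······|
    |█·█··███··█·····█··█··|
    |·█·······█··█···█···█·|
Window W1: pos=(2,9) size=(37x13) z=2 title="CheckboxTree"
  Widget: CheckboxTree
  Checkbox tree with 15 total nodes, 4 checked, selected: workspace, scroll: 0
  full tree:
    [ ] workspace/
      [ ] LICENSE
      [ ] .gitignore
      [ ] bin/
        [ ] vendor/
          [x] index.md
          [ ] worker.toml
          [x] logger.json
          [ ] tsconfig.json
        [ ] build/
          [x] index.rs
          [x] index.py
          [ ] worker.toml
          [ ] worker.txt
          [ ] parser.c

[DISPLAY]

                                                      
                                                      
                                                      
━━━━━━━━━━━━━━━━━━━━━━┓                               
                      ┃                               
──────────────────────┨                               
                      ┃                               
·█··██·█              ┃                               
█··█····              ┃                               
━━━━━━━━━━━━━━━━━┓    ┃                               
                 ┃    ┃                               
─────────────────┨    ┃                               
                 ┃    ┃                               
                 ┃    ┃                               
                 ┃    ┃                               
                 ┃    ┃                               
                 ┃    ┃                               
d                ┃    ┃                               
toml             ┃    ┃                               
json             ┃━━━━┛                               
g.json           ┃                                    
━━━━━━━━━━━━━━━━━┛                                    
                                                      
                                                      


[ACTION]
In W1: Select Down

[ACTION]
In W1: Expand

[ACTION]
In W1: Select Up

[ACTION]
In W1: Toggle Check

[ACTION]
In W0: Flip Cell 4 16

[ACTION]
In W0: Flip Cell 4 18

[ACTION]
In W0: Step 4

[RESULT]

                                                      
                                                      
                                                      
━━━━━━━━━━━━━━━━━━━━━━┓                               
                      ┃                               
──────────────────────┨                               
                      ┃                               
·█······              ┃                               
██·█····              ┃                               
━━━━━━━━━━━━━━━━━┓    ┃                               
                 ┃    ┃                               
─────────────────┨    ┃                               
                 ┃    ┃                               
                 ┃    ┃                               
                 ┃    ┃                               
                 ┃    ┃                               
                 ┃    ┃                               
d                ┃    ┃                               
toml             ┃    ┃                               
json             ┃━━━━┛                               
g.json           ┃                                    
━━━━━━━━━━━━━━━━━┛                                    
                                                      
                                                      


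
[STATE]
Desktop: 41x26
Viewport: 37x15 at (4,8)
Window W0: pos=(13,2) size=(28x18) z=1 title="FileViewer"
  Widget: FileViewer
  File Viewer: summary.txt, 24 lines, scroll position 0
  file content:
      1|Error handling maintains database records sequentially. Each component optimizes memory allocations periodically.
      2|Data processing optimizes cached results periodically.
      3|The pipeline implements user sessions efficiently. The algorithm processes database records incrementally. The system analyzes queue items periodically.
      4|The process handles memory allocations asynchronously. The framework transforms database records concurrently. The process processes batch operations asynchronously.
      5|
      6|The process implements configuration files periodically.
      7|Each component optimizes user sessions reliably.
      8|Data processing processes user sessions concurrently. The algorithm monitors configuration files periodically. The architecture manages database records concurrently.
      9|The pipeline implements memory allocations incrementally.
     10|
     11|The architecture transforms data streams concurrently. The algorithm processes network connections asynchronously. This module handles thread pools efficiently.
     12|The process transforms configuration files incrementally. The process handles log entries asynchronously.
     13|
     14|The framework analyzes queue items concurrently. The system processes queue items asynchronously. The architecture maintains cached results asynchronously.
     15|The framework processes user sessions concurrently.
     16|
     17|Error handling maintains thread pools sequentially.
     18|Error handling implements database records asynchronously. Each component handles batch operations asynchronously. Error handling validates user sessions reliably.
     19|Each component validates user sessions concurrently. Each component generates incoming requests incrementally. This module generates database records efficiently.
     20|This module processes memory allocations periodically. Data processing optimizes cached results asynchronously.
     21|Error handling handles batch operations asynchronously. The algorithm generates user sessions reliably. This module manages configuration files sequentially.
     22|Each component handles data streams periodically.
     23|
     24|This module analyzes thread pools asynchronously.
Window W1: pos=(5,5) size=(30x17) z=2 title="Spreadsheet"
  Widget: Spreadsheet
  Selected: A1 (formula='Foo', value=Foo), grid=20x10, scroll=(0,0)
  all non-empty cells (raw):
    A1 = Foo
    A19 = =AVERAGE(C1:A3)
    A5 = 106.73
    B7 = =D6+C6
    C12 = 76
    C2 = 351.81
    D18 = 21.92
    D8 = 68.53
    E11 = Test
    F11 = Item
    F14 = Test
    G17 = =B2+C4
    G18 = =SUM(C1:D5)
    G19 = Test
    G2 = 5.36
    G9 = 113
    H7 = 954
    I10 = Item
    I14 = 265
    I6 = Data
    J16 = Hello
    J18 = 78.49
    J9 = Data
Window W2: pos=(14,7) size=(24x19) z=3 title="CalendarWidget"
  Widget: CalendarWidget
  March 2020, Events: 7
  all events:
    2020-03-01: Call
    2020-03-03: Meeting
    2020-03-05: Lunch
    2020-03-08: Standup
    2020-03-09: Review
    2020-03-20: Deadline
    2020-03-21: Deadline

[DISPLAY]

 ┃A1: Foo ┃ CalendarWidget       ┃r░┃
 ┃       A┠──────────────────────┨ ░┃
 ┃--------┃      March 2020      ┃o░┃
 ┃  1 [Foo┃Mo Tu We Th Fr Sa Su  ┃ ░┃
 ┃  2     ┃                   1* ┃s░┃
 ┃  3     ┃ 2  3*  4  5*  6  7  8┃m░┃
 ┃  4     ┃ 9* 10 11 12 13 14 15 ┃ ░┃
 ┃  5   10┃16 17 18 19 20* 21* 22┃r░┃
 ┃  6     ┃23 24 25 26 27 28 29  ┃o░┃
 ┃  7     ┃30 31                 ┃ ░┃
 ┃  8     ┃                      ┃u▼┃
 ┃  9     ┃                      ┃━━┛
 ┃ 10     ┃                      ┃   
 ┗━━━━━━━━┃                      ┃   
          ┃                      ┃   


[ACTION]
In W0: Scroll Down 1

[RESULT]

 ┃A1: Foo ┃ CalendarWidget       ┃ ░┃
 ┃       A┠──────────────────────┨o░┃
 ┃--------┃      March 2020      ┃ ░┃
 ┃  1 [Foo┃Mo Tu We Th Fr Sa Su  ┃s░┃
 ┃  2     ┃                   1* ┃m░┃
 ┃  3     ┃ 2  3*  4  5*  6  7  8┃ ░┃
 ┃  4     ┃ 9* 10 11 12 13 14 15 ┃r░┃
 ┃  5   10┃16 17 18 19 20* 21* 22┃o░┃
 ┃  6     ┃23 24 25 26 27 28 29  ┃ ░┃
 ┃  7     ┃30 31                 ┃u░┃
 ┃  8     ┃                      ┃u▼┃
 ┃  9     ┃                      ┃━━┛
 ┃ 10     ┃                      ┃   
 ┗━━━━━━━━┃                      ┃   
          ┃                      ┃   


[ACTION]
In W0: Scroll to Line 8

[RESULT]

 ┃A1: Foo ┃ CalendarWidget       ┃r░┃
 ┃       A┠──────────────────────┨o░┃
 ┃--------┃      March 2020      ┃ ░┃
 ┃  1 [Foo┃Mo Tu We Th Fr Sa Su  ┃u░┃
 ┃  2     ┃                   1* ┃u░┃
 ┃  3     ┃ 2  3*  4  5*  6  7  8┃ ░┃
 ┃  4     ┃ 9* 10 11 12 13 14 15 ┃ █┃
 ┃  5   10┃16 17 18 19 20* 21* 22┃s░┃
 ┃  6     ┃23 24 25 26 27 28 29  ┃ ░┃
 ┃  7     ┃30 31                 ┃m░┃
 ┃  8     ┃                      ┃a▼┃
 ┃  9     ┃                      ┃━━┛
 ┃ 10     ┃                      ┃   
 ┗━━━━━━━━┃                      ┃   
          ┃                      ┃   


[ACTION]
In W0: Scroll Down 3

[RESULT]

 ┃A1: Foo ┃ CalendarWidget       ┃u░┃
 ┃       A┠──────────────────────┨u░┃
 ┃--------┃      March 2020      ┃ ░┃
 ┃  1 [Foo┃Mo Tu We Th Fr Sa Su  ┃ ░┃
 ┃  2     ┃                   1* ┃s░┃
 ┃  3     ┃ 2  3*  4  5*  6  7  8┃ ░┃
 ┃  4     ┃ 9* 10 11 12 13 14 15 ┃m░┃
 ┃  5   10┃16 17 18 19 20* 21* 22┃a░┃
 ┃  6     ┃23 24 25 26 27 28 29  ┃a░┃
 ┃  7     ┃30 31                 ┃ █┃
 ┃  8     ┃                      ┃e▼┃
 ┃  9     ┃                      ┃━━┛
 ┃ 10     ┃                      ┃   
 ┗━━━━━━━━┃                      ┃   
          ┃                      ┃   


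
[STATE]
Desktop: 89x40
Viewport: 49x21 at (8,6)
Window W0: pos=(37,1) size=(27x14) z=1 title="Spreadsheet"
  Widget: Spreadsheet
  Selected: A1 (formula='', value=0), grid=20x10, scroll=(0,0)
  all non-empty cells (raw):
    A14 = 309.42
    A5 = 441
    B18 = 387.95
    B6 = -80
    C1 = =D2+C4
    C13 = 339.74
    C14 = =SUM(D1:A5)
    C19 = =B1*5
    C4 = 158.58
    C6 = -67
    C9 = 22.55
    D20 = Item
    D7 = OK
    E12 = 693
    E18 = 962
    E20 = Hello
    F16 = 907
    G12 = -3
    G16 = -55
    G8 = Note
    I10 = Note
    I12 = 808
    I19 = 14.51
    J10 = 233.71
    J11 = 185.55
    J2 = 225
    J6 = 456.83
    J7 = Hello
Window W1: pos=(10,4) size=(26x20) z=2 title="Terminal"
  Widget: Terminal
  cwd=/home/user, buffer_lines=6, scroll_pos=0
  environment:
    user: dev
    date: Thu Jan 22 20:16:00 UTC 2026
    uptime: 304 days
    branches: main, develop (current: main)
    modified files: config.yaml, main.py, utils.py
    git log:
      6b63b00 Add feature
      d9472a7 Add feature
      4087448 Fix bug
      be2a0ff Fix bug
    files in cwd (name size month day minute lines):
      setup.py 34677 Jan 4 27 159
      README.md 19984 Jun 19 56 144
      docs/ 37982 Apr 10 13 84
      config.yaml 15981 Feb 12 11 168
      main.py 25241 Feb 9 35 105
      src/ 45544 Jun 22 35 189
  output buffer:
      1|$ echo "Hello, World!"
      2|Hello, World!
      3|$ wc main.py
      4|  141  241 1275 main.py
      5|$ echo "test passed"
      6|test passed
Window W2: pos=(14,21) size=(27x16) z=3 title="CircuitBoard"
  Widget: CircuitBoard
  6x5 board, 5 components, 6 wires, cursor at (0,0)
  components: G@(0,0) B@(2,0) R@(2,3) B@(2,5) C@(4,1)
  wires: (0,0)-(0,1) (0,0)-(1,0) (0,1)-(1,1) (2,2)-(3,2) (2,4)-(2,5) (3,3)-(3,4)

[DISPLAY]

  ┠────────────────────────┨ ┃-------------------
  ┃$ echo "Hello, World!"  ┃ ┃  1      [0]       
  ┃Hello, World!           ┃ ┃  2        0       
  ┃$ wc main.py            ┃ ┃  3        0       
  ┃  141  241 1275 main.py ┃ ┃  4        0       
  ┃$ echo "test passed"    ┃ ┃  5      441       
  ┃test passed             ┃ ┃  6        0     -8
  ┃$ █                     ┃ ┃  7        0       
  ┃                        ┃ ┗━━━━━━━━━━━━━━━━━━━
  ┃                        ┃                     
  ┃                        ┃                     
  ┃                        ┃                     
  ┃                        ┃                     
  ┃                        ┃                     
  ┃                        ┃                     
  ┃   ┏━━━━━━━━━━━━━━━━━━━━━━━━━┓                
  ┃   ┃ CircuitBoard            ┃                
  ┗━━━┠─────────────────────────┨                
      ┃   0 1 2 3 4 5           ┃                
      ┃0  [G]─ ·                ┃                
      ┃    │   │                ┃                


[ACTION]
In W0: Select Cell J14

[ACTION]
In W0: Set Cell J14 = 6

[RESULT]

  ┠────────────────────────┨ ┃-------------------
  ┃$ echo "Hello, World!"  ┃ ┃  1        0       
  ┃Hello, World!           ┃ ┃  2        0       
  ┃$ wc main.py            ┃ ┃  3        0       
  ┃  141  241 1275 main.py ┃ ┃  4        0       
  ┃$ echo "test passed"    ┃ ┃  5      441       
  ┃test passed             ┃ ┃  6        0     -8
  ┃$ █                     ┃ ┃  7        0       
  ┃                        ┃ ┗━━━━━━━━━━━━━━━━━━━
  ┃                        ┃                     
  ┃                        ┃                     
  ┃                        ┃                     
  ┃                        ┃                     
  ┃                        ┃                     
  ┃                        ┃                     
  ┃   ┏━━━━━━━━━━━━━━━━━━━━━━━━━┓                
  ┃   ┃ CircuitBoard            ┃                
  ┗━━━┠─────────────────────────┨                
      ┃   0 1 2 3 4 5           ┃                
      ┃0  [G]─ ·                ┃                
      ┃    │   │                ┃                


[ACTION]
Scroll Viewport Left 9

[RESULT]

          ┠────────────────────────┨ ┃-----------
          ┃$ echo "Hello, World!"  ┃ ┃  1        
          ┃Hello, World!           ┃ ┃  2        
          ┃$ wc main.py            ┃ ┃  3        
          ┃  141  241 1275 main.py ┃ ┃  4        
          ┃$ echo "test passed"    ┃ ┃  5      44
          ┃test passed             ┃ ┃  6        
          ┃$ █                     ┃ ┃  7        
          ┃                        ┃ ┗━━━━━━━━━━━
          ┃                        ┃             
          ┃                        ┃             
          ┃                        ┃             
          ┃                        ┃             
          ┃                        ┃             
          ┃                        ┃             
          ┃   ┏━━━━━━━━━━━━━━━━━━━━━━━━━┓        
          ┃   ┃ CircuitBoard            ┃        
          ┗━━━┠─────────────────────────┨        
              ┃   0 1 2 3 4 5           ┃        
              ┃0  [G]─ ·                ┃        
              ┃    │   │                ┃        


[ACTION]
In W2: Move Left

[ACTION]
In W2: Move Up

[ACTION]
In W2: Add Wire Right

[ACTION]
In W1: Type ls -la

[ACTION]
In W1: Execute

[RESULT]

          ┠────────────────────────┨ ┃-----------
          ┃$ echo "Hello, World!"  ┃ ┃  1        
          ┃Hello, World!           ┃ ┃  2        
          ┃$ wc main.py            ┃ ┃  3        
          ┃  141  241 1275 main.py ┃ ┃  4        
          ┃$ echo "test passed"    ┃ ┃  5      44
          ┃test passed             ┃ ┃  6        
          ┃$ ls -la                ┃ ┃  7        
          ┃-rw-r--r--  1 dev group ┃ ┗━━━━━━━━━━━
          ┃-rw-r--r--  1 dev group ┃             
          ┃drwxr-xr-x  1 dev group ┃             
          ┃-rw-r--r--  1 dev group ┃             
          ┃-rw-r--r--  1 dev group ┃             
          ┃drwxr-xr-x  1 dev group ┃             
          ┃$ █                     ┃             
          ┃   ┏━━━━━━━━━━━━━━━━━━━━━━━━━┓        
          ┃   ┃ CircuitBoard            ┃        
          ┗━━━┠─────────────────────────┨        
              ┃   0 1 2 3 4 5           ┃        
              ┃0  [G]─ ·                ┃        
              ┃    │   │                ┃        


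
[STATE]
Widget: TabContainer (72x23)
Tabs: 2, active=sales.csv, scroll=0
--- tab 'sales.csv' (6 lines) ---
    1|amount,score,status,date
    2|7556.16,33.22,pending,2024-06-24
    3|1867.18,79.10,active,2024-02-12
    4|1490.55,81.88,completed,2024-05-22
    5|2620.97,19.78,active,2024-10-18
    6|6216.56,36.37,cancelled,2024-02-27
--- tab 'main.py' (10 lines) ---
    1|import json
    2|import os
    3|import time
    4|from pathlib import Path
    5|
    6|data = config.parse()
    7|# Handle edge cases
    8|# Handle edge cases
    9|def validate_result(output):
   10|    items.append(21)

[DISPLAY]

[sales.csv]│ main.py                                                    
────────────────────────────────────────────────────────────────────────
amount,score,status,date                                                
7556.16,33.22,pending,2024-06-24                                        
1867.18,79.10,active,2024-02-12                                         
1490.55,81.88,completed,2024-05-22                                      
2620.97,19.78,active,2024-10-18                                         
6216.56,36.37,cancelled,2024-02-27                                      
                                                                        
                                                                        
                                                                        
                                                                        
                                                                        
                                                                        
                                                                        
                                                                        
                                                                        
                                                                        
                                                                        
                                                                        
                                                                        
                                                                        
                                                                        


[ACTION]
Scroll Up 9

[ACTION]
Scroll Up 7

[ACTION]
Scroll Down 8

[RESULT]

[sales.csv]│ main.py                                                    
────────────────────────────────────────────────────────────────────────
6216.56,36.37,cancelled,2024-02-27                                      
                                                                        
                                                                        
                                                                        
                                                                        
                                                                        
                                                                        
                                                                        
                                                                        
                                                                        
                                                                        
                                                                        
                                                                        
                                                                        
                                                                        
                                                                        
                                                                        
                                                                        
                                                                        
                                                                        
                                                                        


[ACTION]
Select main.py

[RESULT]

 sales.csv │[main.py]                                                   
────────────────────────────────────────────────────────────────────────
import json                                                             
import os                                                               
import time                                                             
from pathlib import Path                                                
                                                                        
data = config.parse()                                                   
# Handle edge cases                                                     
# Handle edge cases                                                     
def validate_result(output):                                            
    items.append(21)                                                    
                                                                        
                                                                        
                                                                        
                                                                        
                                                                        
                                                                        
                                                                        
                                                                        
                                                                        
                                                                        
                                                                        


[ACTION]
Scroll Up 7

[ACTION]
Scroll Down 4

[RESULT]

 sales.csv │[main.py]                                                   
────────────────────────────────────────────────────────────────────────
                                                                        
data = config.parse()                                                   
# Handle edge cases                                                     
# Handle edge cases                                                     
def validate_result(output):                                            
    items.append(21)                                                    
                                                                        
                                                                        
                                                                        
                                                                        
                                                                        
                                                                        
                                                                        
                                                                        
                                                                        
                                                                        
                                                                        
                                                                        
                                                                        
                                                                        
                                                                        
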